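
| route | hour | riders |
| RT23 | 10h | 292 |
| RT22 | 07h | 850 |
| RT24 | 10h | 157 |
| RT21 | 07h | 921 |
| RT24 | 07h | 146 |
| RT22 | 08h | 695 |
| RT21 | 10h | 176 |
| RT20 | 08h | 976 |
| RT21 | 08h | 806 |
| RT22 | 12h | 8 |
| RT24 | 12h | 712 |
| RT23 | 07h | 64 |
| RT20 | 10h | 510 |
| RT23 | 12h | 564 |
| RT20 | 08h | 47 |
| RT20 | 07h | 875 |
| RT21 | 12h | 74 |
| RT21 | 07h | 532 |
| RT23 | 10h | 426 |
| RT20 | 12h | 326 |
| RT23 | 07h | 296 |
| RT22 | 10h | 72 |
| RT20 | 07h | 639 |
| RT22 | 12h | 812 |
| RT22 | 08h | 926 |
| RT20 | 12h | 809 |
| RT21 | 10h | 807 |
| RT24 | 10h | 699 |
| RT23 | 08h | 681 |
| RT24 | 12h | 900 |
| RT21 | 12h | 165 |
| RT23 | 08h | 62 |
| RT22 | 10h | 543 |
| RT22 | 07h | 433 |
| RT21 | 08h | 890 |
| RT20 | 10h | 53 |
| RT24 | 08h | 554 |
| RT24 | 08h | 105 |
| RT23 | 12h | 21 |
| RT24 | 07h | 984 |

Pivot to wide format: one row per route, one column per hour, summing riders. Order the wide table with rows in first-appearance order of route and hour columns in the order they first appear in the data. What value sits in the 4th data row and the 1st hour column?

983

With rows in first-appearance order of route, row 4 is route=RT21. hour columns in first-appearance order: 10h, 07h, 08h, 12h; column 1 is 10h.
Long rows with route=RT21, hour=10h: 176 + 807 = 983.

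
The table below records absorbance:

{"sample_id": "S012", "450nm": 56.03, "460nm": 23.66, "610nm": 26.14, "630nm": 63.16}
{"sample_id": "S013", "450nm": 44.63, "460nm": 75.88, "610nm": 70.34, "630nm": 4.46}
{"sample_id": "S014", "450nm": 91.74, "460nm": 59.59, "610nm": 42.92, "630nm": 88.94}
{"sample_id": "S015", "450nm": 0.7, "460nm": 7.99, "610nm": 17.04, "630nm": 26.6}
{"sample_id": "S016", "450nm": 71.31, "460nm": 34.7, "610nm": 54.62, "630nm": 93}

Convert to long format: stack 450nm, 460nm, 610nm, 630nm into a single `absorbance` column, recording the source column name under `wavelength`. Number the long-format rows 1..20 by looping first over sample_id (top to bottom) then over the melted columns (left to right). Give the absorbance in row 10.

59.59

20 rows total (5 × 4). Row 10: index ⌊(10-1)/4⌋ = 2 into sample_id → S014; (10-1) mod 4 = 1 into the melted columns → 460nm.
So row 10 is (S014, 460nm, 59.59); absorbance = 59.59.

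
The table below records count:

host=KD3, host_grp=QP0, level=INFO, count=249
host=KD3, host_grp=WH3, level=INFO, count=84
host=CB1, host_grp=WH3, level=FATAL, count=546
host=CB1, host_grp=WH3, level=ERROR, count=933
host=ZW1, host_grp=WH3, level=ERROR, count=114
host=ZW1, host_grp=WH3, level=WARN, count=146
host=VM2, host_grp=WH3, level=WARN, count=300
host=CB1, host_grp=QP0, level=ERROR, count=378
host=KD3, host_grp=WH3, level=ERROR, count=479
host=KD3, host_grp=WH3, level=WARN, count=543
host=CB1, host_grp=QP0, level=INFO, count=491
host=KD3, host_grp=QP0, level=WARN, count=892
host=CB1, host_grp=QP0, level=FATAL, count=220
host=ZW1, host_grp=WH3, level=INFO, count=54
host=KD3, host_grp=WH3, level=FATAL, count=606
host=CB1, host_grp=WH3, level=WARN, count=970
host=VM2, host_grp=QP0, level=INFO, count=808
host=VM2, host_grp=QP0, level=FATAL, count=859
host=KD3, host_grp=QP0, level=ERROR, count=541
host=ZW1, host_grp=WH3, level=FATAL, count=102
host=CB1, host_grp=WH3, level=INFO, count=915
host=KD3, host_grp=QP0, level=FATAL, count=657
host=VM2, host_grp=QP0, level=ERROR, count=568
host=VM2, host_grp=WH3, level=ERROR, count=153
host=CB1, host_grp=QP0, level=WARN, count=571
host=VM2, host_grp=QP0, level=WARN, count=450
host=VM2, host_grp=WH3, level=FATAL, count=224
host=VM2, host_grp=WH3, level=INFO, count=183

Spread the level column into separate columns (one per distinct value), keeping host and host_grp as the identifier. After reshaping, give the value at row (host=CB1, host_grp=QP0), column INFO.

Wide layout: rows indexed by host and host_grp, columns are the 4 distinct level values (INFO, FATAL, ERROR, WARN).
Cell (host=CB1, host_grp=QP0, level=INFO) draws from the long row where host=CB1, host_grp=QP0 and level=INFO, which has count=491.

491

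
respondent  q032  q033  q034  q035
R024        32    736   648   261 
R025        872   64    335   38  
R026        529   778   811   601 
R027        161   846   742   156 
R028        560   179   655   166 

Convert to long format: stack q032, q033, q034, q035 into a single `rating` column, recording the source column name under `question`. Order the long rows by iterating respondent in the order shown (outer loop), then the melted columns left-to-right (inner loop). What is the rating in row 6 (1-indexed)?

20 rows total (5 × 4). Row 6: index ⌊(6-1)/4⌋ = 1 into respondent → R025; (6-1) mod 4 = 1 into the melted columns → q033.
So row 6 is (R025, q033, 64); rating = 64.

64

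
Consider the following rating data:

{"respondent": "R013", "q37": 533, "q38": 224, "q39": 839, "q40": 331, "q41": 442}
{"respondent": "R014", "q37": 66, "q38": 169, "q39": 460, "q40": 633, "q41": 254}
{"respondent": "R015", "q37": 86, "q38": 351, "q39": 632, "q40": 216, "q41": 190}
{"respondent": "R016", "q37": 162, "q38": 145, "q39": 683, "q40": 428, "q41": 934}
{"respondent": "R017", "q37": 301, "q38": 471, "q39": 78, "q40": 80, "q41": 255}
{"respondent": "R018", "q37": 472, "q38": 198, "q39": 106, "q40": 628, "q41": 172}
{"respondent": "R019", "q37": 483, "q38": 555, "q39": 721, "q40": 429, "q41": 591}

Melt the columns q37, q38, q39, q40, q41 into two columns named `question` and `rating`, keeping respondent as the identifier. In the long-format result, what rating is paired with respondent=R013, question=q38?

224

Unpivoting turns each (respondent, wide-column) pair into one long row.
The wide cell at row R013, column q38 holds 224, so the long row (R013, q38) has rating=224.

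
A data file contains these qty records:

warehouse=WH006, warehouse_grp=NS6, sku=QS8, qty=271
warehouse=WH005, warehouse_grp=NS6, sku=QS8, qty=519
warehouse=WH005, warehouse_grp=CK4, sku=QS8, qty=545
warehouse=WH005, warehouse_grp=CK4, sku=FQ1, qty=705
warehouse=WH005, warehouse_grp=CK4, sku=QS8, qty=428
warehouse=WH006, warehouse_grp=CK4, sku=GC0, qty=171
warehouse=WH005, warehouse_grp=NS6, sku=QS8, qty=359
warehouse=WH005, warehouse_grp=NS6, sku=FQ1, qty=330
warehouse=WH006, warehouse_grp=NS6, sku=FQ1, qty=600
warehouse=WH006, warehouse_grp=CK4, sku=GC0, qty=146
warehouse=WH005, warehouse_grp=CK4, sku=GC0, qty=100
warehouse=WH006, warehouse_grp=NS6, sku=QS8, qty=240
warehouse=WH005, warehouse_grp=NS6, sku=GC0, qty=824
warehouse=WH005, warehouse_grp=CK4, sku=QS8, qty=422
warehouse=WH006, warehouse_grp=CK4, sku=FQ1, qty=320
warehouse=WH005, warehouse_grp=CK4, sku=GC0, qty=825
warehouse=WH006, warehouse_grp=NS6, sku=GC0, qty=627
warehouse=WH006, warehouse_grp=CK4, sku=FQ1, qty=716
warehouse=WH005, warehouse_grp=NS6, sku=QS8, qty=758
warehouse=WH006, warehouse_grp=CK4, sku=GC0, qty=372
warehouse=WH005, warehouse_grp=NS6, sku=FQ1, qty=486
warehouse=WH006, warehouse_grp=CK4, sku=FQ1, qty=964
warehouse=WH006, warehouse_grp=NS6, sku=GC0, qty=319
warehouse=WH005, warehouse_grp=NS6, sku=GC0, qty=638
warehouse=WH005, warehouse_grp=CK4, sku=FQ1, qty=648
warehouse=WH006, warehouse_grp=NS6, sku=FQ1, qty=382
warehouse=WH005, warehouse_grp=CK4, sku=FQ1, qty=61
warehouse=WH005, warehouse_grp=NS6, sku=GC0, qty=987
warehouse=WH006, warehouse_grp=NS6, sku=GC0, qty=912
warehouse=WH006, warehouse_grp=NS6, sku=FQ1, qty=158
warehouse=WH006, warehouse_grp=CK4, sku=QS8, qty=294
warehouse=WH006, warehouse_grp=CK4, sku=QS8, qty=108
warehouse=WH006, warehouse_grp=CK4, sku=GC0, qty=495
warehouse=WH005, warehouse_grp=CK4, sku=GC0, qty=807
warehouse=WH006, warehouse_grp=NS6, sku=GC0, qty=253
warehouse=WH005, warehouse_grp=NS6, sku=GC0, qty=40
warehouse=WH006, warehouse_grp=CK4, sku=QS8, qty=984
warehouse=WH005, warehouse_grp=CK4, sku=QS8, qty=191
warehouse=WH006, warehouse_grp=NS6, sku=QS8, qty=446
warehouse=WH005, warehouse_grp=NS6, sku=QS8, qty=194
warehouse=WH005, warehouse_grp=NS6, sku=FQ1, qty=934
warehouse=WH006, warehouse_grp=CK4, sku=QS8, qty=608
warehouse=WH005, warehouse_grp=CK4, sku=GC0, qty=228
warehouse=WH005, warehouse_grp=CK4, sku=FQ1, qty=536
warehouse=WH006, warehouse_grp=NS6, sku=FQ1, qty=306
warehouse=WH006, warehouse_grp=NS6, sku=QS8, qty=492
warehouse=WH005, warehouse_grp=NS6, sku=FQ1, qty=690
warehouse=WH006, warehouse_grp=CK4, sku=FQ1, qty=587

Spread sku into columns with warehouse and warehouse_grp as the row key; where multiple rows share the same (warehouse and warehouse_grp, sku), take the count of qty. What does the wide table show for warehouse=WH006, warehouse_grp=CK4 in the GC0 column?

Rows with warehouse=WH006, warehouse_grp=CK4 and sku=GC0: qty values are 171, 146, 372, 495.
4 rows match — count = 4.

4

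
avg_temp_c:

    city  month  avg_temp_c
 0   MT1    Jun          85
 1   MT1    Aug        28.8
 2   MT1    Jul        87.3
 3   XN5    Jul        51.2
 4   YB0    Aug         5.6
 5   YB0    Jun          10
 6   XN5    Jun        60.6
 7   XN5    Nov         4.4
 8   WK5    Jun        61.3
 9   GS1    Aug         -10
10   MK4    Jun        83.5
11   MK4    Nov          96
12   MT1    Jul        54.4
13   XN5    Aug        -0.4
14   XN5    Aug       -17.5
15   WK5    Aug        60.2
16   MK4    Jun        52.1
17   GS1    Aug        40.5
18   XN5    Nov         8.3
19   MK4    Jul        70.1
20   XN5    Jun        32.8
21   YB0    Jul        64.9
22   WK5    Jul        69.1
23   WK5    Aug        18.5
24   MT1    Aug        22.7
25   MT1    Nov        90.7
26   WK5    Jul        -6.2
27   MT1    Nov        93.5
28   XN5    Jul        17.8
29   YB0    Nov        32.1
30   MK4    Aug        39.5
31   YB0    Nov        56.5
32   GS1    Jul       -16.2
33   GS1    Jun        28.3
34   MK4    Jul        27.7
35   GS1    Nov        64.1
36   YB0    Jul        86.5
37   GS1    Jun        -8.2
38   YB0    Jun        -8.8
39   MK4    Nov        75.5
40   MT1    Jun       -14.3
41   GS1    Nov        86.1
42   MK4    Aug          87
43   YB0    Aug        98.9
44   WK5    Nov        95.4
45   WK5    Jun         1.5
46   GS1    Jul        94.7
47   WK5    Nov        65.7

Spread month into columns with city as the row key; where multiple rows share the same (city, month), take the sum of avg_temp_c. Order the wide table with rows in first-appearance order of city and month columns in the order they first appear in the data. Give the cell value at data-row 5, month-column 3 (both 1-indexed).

With rows in first-appearance order of city, row 5 is city=GS1. month columns in first-appearance order: Jun, Aug, Jul, Nov; column 3 is Jul.
Long rows with city=GS1, month=Jul: -16.2 + 94.7 = 78.5.

78.5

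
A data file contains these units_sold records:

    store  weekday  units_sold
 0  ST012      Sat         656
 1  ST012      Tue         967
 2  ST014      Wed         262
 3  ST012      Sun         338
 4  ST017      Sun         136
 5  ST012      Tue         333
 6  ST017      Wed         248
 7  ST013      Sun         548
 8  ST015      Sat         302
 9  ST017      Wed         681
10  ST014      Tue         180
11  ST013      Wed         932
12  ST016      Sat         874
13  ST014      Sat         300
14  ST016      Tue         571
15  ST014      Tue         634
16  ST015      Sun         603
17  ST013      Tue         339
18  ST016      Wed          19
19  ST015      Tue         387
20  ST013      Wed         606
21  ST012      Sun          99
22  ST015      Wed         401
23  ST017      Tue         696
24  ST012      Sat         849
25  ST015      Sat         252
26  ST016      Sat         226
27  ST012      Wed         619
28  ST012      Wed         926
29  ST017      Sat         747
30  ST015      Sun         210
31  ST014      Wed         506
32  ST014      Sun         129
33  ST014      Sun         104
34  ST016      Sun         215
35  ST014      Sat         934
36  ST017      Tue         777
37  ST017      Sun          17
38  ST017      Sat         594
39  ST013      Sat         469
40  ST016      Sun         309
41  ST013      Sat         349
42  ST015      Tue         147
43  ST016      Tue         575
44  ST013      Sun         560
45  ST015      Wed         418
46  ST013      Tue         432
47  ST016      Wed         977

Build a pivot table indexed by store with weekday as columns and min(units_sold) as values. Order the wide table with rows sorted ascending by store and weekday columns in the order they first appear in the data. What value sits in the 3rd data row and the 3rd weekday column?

262

With rows sorted ascending by store, row 3 is store=ST014. weekday columns in first-appearance order: Sat, Tue, Wed, Sun; column 3 is Wed.
Long rows with store=ST014, weekday=Wed: min(262, 506) = 262.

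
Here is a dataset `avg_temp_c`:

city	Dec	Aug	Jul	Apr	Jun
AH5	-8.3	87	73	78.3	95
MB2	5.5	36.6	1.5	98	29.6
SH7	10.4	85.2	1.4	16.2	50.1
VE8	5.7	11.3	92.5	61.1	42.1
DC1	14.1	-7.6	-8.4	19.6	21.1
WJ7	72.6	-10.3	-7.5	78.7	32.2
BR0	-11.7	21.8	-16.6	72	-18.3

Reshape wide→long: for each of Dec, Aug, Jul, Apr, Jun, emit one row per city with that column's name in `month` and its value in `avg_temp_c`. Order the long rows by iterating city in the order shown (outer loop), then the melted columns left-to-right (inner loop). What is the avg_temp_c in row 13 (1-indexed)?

1.4

35 rows total (7 × 5). Row 13: index ⌊(13-1)/5⌋ = 2 into city → SH7; (13-1) mod 5 = 2 into the melted columns → Jul.
So row 13 is (SH7, Jul, 1.4); avg_temp_c = 1.4.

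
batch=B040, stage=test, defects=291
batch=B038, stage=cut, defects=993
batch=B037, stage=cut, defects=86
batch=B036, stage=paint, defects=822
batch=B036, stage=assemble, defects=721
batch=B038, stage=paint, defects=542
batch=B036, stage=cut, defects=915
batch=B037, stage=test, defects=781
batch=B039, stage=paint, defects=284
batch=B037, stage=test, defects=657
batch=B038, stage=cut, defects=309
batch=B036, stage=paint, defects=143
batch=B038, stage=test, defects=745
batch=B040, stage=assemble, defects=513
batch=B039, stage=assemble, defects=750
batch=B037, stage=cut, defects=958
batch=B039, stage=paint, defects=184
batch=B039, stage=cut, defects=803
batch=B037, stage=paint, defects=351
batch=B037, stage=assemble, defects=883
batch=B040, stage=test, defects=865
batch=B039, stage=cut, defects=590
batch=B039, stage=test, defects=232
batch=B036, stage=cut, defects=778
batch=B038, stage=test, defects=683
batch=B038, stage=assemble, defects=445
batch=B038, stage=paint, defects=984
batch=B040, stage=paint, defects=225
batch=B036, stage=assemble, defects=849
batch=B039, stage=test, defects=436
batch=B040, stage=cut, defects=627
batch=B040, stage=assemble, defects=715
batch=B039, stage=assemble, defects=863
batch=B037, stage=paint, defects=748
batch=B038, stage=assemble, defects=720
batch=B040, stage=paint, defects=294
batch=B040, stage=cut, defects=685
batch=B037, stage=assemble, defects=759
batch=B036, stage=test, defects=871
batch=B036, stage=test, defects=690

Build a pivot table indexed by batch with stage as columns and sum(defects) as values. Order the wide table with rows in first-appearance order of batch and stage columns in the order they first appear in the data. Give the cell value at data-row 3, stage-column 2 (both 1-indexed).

With rows in first-appearance order of batch, row 3 is batch=B037. stage columns in first-appearance order: test, cut, paint, assemble; column 2 is cut.
Long rows with batch=B037, stage=cut: 86 + 958 = 1044.

1044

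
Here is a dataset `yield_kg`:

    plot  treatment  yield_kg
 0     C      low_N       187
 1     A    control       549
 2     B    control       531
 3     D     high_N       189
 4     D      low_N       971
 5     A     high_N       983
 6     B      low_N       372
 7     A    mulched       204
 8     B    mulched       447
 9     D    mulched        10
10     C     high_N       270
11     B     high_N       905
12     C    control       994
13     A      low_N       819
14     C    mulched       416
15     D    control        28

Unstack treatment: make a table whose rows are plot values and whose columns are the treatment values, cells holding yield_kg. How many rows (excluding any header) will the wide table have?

4

4 distinct plot values → 4 rows.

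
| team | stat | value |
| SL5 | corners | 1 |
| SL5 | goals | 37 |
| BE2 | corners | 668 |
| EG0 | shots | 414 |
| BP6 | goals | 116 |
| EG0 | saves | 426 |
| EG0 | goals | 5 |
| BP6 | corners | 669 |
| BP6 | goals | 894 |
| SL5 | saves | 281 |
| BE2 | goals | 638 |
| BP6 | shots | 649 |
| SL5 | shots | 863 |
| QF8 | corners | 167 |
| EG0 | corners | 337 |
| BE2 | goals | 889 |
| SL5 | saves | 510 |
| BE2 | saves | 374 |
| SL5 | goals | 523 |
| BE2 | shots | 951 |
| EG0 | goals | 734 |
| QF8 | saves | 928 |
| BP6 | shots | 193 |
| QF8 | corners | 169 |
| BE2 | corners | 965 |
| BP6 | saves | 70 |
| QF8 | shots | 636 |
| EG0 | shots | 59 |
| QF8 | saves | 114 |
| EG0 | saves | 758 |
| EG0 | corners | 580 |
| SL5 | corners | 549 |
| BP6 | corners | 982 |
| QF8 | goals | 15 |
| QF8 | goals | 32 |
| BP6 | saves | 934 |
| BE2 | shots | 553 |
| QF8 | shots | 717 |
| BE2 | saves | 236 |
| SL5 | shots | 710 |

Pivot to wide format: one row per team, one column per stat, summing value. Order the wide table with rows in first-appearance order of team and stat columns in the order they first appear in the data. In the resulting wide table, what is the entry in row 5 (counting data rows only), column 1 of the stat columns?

With rows in first-appearance order of team, row 5 is team=QF8. stat columns in first-appearance order: corners, goals, shots, saves; column 1 is corners.
Long rows with team=QF8, stat=corners: 167 + 169 = 336.

336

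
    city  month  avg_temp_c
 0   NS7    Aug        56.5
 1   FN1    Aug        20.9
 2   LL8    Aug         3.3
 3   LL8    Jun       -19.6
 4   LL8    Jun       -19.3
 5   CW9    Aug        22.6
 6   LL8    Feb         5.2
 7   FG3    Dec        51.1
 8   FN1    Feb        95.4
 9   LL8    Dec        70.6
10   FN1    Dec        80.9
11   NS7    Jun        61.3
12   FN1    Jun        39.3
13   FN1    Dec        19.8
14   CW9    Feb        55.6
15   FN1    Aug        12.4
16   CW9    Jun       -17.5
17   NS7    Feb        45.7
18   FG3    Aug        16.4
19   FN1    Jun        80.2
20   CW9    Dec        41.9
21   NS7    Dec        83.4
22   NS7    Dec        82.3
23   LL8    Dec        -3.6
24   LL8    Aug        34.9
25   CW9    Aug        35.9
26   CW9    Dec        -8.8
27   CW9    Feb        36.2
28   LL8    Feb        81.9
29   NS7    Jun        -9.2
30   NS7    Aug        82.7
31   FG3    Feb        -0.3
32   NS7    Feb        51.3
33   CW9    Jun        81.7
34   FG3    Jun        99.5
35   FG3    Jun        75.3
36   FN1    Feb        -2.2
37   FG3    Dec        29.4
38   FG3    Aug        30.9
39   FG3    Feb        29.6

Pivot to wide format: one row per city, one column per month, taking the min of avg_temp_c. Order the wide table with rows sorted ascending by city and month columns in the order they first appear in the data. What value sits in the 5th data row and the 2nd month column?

With rows sorted ascending by city, row 5 is city=NS7. month columns in first-appearance order: Aug, Jun, Feb, Dec; column 2 is Jun.
Long rows with city=NS7, month=Jun: min(61.3, -9.2) = -9.2.

-9.2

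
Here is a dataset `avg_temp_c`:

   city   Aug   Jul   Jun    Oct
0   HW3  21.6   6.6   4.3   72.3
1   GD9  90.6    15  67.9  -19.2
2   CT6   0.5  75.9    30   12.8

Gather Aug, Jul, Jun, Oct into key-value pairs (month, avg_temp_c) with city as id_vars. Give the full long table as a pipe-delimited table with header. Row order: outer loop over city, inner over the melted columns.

| city | month | avg_temp_c |
| HW3 | Aug | 21.6 |
| HW3 | Jul | 6.6 |
| HW3 | Jun | 4.3 |
| HW3 | Oct | 72.3 |
| GD9 | Aug | 90.6 |
| GD9 | Jul | 15 |
| GD9 | Jun | 67.9 |
| GD9 | Oct | -19.2 |
| CT6 | Aug | 0.5 |
| CT6 | Jul | 75.9 |
| CT6 | Jun | 30 |
| CT6 | Oct | 12.8 |

Each (city, column) pair becomes one row: 3 × 4 = 12 rows.
For example, (HW3, Aug) → avg_temp_c=21.6.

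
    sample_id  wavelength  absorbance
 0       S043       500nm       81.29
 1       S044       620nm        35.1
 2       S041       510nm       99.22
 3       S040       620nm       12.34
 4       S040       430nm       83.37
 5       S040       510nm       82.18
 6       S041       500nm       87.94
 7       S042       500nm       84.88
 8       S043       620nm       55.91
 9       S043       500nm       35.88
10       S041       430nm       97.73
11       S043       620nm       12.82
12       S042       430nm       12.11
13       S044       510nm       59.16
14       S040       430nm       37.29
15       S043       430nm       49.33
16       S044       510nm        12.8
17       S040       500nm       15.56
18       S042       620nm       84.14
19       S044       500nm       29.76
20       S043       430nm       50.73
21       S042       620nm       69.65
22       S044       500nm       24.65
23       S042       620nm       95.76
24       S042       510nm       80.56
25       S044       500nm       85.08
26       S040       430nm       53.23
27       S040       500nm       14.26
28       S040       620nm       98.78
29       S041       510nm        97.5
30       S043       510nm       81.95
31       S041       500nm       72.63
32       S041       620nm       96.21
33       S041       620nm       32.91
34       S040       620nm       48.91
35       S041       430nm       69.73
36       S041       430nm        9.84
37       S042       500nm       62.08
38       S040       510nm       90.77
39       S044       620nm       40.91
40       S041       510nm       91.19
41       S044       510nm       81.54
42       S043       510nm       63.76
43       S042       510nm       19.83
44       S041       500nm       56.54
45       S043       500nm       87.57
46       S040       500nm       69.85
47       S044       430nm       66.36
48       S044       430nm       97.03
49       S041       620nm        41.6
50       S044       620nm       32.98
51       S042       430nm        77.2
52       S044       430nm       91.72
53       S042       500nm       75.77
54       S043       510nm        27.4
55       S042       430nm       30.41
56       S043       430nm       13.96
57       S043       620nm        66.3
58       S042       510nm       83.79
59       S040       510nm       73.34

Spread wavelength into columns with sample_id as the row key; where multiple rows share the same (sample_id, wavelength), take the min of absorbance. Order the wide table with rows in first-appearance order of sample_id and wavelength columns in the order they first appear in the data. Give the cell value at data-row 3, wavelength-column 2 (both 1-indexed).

With rows in first-appearance order of sample_id, row 3 is sample_id=S041. wavelength columns in first-appearance order: 500nm, 620nm, 510nm, 430nm; column 2 is 620nm.
Long rows with sample_id=S041, wavelength=620nm: min(96.21, 32.91, 41.6) = 32.91.

32.91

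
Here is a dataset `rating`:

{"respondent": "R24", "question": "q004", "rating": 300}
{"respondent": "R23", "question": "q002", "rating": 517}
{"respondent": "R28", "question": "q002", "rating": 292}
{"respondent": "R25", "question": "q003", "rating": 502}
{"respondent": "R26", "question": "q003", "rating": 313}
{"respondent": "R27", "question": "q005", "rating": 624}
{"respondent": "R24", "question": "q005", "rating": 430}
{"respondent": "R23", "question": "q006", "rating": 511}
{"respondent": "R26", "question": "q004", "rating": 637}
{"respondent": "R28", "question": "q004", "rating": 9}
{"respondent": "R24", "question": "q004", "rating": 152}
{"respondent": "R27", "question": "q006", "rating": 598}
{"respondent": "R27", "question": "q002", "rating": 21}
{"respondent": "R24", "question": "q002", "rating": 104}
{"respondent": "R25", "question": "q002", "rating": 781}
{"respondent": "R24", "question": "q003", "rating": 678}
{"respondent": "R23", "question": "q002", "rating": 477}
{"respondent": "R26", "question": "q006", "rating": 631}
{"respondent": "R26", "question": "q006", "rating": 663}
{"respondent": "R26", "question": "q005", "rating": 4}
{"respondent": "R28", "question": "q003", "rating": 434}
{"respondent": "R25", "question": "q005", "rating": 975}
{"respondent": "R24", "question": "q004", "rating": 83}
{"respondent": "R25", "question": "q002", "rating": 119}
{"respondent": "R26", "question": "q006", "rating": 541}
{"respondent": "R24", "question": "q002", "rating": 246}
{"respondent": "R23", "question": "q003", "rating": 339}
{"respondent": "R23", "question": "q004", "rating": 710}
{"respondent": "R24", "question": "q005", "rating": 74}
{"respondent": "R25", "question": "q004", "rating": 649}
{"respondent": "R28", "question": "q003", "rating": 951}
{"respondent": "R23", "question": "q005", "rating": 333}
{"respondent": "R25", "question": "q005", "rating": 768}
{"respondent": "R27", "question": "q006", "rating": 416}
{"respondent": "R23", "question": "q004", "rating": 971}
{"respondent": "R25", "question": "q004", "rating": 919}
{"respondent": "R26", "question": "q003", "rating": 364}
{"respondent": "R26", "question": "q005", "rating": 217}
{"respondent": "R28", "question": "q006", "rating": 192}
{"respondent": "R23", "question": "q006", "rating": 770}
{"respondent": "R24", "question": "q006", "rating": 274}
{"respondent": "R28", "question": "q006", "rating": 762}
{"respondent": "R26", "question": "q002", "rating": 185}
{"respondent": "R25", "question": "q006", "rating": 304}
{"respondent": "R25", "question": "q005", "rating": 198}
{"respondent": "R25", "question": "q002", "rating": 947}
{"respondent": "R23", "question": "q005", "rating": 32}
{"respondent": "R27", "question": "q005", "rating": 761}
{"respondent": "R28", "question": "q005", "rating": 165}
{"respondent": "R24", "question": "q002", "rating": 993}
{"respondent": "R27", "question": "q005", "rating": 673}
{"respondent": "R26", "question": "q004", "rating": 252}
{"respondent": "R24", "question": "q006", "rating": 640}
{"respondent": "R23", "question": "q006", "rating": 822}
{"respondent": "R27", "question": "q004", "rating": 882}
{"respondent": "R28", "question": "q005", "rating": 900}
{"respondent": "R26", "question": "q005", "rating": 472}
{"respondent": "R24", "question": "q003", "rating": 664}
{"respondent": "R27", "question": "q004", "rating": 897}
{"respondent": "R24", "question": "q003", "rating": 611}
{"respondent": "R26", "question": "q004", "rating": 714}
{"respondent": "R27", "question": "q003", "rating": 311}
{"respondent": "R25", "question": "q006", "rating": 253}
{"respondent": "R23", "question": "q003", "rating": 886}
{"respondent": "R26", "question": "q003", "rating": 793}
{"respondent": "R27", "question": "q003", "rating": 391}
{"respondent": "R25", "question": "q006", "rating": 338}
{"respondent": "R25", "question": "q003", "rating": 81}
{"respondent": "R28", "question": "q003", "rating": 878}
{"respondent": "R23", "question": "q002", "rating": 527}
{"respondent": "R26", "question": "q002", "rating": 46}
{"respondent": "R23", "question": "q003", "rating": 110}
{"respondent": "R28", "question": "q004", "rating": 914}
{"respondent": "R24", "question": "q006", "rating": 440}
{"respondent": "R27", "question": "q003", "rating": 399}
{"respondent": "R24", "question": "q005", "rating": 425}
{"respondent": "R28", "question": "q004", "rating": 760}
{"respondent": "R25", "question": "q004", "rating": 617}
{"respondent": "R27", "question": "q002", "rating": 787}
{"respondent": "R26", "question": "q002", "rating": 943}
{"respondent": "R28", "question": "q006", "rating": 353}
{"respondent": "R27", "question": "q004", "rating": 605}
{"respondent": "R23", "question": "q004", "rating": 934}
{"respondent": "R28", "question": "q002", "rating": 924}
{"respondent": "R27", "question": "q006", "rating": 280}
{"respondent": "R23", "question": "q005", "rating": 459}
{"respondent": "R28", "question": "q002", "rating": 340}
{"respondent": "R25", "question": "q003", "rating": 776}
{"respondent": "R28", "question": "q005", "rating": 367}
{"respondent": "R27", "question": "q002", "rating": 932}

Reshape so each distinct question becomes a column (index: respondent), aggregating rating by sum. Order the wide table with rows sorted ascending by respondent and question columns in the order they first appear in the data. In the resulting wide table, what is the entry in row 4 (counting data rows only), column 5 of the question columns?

1835

With rows sorted ascending by respondent, row 4 is respondent=R26. question columns in first-appearance order: q004, q002, q003, q005, q006; column 5 is q006.
Long rows with respondent=R26, question=q006: 631 + 663 + 541 = 1835.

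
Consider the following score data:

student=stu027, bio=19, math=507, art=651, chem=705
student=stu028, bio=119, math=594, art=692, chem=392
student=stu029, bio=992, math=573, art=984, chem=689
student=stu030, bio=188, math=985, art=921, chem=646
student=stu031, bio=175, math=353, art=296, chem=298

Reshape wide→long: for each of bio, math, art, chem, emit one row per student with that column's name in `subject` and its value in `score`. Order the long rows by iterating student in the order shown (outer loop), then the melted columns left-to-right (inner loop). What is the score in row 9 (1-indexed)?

20 rows total (5 × 4). Row 9: index ⌊(9-1)/4⌋ = 2 into student → stu029; (9-1) mod 4 = 0 into the melted columns → bio.
So row 9 is (stu029, bio, 992); score = 992.

992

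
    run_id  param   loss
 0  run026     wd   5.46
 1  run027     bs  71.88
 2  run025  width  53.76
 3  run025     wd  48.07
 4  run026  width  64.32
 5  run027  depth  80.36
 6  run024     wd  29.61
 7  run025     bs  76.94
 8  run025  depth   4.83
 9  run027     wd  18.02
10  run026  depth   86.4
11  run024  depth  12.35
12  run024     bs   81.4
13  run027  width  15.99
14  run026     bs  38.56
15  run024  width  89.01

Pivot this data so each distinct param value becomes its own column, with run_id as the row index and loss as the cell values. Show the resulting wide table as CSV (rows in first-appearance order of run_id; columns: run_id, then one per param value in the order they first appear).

Columns: run_id plus the 4 distinct param values (wd, bs, width, depth).
For example, row run026 column wd takes loss=5.46 from the long row (run026, wd).

run_id,wd,bs,width,depth
run026,5.46,38.56,64.32,86.4
run027,18.02,71.88,15.99,80.36
run025,48.07,76.94,53.76,4.83
run024,29.61,81.4,89.01,12.35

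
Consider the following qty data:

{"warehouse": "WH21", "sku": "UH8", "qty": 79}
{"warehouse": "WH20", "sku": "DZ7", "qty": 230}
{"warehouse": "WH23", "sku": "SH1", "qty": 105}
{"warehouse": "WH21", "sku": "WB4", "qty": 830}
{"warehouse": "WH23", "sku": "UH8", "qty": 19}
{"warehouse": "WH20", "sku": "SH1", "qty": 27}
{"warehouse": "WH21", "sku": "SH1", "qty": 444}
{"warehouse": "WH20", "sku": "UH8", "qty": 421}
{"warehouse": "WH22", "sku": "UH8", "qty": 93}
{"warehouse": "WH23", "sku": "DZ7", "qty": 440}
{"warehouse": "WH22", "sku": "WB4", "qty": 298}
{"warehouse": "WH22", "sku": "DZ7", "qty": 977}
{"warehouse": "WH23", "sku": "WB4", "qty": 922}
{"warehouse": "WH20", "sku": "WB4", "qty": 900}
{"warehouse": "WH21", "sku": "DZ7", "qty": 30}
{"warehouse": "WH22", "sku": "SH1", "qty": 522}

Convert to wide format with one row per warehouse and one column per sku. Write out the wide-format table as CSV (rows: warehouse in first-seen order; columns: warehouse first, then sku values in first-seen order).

Columns: warehouse plus the 4 distinct sku values (UH8, DZ7, SH1, WB4).
For example, row WH21 column UH8 takes qty=79 from the long row (WH21, UH8).

warehouse,UH8,DZ7,SH1,WB4
WH21,79,30,444,830
WH20,421,230,27,900
WH23,19,440,105,922
WH22,93,977,522,298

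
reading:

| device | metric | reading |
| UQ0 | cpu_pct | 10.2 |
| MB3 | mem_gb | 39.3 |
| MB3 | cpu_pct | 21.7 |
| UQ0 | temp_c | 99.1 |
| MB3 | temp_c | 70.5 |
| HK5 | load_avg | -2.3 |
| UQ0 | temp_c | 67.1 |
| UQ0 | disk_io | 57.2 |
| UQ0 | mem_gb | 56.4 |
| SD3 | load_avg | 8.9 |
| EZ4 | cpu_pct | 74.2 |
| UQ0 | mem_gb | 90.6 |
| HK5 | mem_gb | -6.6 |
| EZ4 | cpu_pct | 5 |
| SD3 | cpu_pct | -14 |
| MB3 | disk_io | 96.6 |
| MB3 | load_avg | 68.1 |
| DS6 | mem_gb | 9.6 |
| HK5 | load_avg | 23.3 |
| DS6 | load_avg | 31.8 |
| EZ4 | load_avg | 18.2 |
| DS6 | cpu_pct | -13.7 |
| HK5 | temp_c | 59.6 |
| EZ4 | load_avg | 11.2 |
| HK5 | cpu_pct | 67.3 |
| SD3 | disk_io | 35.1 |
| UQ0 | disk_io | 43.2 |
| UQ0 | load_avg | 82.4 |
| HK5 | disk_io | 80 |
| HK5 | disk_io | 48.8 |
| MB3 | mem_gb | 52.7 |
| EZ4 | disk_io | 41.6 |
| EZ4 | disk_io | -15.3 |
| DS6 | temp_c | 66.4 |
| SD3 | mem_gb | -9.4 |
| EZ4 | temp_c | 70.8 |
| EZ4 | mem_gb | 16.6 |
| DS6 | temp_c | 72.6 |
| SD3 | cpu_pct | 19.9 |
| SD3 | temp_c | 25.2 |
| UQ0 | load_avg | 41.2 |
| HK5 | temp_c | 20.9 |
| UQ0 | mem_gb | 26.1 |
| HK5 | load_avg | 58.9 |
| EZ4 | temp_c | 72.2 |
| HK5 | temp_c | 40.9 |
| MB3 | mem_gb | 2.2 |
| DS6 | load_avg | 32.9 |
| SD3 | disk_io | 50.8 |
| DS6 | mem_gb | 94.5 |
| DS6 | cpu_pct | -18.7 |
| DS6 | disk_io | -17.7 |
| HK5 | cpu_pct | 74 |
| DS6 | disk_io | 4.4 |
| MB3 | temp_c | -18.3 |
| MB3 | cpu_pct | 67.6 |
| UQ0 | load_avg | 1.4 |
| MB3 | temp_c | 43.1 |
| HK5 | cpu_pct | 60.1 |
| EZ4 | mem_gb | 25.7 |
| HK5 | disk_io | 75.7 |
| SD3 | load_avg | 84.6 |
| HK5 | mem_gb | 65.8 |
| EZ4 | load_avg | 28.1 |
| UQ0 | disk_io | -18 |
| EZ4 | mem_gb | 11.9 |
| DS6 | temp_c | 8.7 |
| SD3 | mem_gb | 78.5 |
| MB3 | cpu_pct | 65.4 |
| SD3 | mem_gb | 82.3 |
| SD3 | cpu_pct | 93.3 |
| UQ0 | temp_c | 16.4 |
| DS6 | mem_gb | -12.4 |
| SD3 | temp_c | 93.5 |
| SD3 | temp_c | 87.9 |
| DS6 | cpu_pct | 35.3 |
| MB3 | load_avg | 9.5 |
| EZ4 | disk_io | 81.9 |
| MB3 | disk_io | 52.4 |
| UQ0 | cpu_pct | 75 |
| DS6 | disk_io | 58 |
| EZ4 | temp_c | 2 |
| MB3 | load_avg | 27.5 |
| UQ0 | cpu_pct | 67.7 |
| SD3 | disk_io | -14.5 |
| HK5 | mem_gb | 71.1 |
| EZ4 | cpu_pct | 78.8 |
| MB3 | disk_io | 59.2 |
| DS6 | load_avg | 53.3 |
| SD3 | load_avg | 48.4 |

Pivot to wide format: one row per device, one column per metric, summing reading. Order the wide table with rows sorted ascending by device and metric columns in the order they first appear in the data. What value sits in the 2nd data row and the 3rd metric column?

145

With rows sorted ascending by device, row 2 is device=EZ4. metric columns in first-appearance order: cpu_pct, mem_gb, temp_c, load_avg, disk_io; column 3 is temp_c.
Long rows with device=EZ4, metric=temp_c: 70.8 + 72.2 + 2 = 145.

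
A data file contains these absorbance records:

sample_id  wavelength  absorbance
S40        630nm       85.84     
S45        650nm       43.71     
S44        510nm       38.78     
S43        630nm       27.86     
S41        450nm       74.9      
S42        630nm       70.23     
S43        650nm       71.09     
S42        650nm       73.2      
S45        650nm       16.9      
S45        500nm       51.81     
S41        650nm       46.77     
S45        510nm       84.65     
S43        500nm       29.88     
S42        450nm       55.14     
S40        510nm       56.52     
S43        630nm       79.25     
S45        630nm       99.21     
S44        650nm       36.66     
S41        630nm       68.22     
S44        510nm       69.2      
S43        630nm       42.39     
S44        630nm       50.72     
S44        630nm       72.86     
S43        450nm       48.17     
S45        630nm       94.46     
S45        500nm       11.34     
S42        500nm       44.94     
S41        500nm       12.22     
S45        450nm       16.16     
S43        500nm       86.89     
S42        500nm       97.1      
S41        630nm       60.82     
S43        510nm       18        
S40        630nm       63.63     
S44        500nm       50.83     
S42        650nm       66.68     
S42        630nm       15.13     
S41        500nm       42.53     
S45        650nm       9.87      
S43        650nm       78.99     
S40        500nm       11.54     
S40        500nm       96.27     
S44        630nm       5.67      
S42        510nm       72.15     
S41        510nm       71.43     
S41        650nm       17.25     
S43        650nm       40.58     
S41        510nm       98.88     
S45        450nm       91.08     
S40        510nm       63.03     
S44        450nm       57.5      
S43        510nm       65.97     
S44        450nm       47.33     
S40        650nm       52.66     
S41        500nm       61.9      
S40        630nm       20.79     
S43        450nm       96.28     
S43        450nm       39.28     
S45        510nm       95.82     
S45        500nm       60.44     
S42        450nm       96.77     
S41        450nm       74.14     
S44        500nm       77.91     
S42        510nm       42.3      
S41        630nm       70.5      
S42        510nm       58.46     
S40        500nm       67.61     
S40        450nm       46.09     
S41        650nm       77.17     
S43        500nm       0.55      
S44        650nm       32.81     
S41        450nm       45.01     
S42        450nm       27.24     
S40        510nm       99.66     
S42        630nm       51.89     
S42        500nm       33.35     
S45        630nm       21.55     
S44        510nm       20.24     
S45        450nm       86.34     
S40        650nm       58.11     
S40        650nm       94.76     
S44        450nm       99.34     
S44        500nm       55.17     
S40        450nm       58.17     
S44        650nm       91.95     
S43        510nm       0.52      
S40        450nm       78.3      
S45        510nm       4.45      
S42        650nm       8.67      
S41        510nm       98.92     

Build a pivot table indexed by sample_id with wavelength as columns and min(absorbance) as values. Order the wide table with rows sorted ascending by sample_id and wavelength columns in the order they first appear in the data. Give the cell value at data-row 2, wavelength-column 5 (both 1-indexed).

With rows sorted ascending by sample_id, row 2 is sample_id=S41. wavelength columns in first-appearance order: 630nm, 650nm, 510nm, 450nm, 500nm; column 5 is 500nm.
Long rows with sample_id=S41, wavelength=500nm: min(12.22, 42.53, 61.9) = 12.22.

12.22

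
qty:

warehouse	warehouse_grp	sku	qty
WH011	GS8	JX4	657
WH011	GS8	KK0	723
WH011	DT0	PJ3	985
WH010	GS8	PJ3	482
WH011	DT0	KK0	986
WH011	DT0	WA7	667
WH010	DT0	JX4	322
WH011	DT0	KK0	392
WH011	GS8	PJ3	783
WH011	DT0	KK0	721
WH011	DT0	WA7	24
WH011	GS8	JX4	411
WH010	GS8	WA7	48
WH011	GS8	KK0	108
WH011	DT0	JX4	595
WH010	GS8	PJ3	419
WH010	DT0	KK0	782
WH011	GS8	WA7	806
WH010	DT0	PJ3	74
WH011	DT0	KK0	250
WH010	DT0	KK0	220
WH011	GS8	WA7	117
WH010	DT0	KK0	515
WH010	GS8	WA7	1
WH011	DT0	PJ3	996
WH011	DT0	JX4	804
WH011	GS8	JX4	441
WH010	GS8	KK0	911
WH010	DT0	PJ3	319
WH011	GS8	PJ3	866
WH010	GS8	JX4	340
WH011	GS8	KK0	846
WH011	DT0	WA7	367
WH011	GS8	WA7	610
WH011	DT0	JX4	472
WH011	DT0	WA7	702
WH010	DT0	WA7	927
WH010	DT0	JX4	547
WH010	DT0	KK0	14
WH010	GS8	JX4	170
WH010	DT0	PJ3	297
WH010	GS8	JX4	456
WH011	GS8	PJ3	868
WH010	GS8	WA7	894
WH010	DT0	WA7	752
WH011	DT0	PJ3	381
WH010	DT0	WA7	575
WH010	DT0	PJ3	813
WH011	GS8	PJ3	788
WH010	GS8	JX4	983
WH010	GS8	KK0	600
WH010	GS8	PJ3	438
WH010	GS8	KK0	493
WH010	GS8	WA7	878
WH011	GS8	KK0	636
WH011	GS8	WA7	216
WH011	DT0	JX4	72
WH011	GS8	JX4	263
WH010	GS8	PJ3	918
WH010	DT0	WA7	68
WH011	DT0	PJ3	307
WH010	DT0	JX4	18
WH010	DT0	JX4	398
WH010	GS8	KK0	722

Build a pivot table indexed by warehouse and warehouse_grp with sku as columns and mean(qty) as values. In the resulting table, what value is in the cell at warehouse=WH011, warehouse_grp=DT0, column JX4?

Rows with warehouse=WH011, warehouse_grp=DT0 and sku=JX4: qty values are 595, 804, 472, 72.
(595 + 804 + 472 + 72) / 4 = 485.75.

485.75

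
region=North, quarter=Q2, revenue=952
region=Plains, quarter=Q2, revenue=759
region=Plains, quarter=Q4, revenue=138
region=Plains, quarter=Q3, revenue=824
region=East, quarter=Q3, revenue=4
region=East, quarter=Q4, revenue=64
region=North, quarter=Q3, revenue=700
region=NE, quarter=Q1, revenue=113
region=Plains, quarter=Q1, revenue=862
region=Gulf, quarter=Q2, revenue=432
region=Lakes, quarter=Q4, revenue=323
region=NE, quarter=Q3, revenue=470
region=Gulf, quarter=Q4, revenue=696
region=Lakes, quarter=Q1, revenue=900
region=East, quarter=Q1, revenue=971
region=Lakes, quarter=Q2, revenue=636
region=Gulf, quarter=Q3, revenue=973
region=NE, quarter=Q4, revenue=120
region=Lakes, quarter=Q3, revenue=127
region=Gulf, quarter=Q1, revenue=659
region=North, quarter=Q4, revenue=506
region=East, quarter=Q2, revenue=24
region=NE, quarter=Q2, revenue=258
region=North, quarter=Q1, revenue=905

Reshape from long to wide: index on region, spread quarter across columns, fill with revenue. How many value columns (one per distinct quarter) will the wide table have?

4 distinct quarter values: Q1, Q2, Q3, Q4.

4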